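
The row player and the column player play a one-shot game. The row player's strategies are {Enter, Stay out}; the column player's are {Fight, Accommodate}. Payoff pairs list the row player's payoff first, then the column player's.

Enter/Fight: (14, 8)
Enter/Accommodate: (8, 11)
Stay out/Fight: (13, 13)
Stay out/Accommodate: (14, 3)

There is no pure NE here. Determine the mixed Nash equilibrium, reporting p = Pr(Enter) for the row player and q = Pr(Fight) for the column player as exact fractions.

In a mixed NE each player is indifferent between their pure strategies, so the opponent's mix sets the indifference.
The column player indifferent between Fight and Accommodate: p·8 + (1−p)·13 = p·11 + (1−p)·3 ⟹ 13 + (-5)p = 3 + 8p ⟹ p = 10/13.
The row player indifferent between Enter and Stay out: q·14 + (1−q)·8 = q·13 + (1−q)·14 ⟹ 8 + 6q = 14 + (-1)q ⟹ q = 6/7.

p = 10/13, q = 6/7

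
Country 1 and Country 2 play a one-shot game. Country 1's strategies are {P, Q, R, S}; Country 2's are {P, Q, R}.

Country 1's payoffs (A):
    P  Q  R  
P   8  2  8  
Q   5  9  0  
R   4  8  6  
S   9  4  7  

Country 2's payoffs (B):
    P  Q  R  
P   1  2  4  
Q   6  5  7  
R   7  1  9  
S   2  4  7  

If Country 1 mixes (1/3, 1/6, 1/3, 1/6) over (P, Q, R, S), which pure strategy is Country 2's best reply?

R

Country 2's best reply maximizes expected payoff against the mix.
P: (1/3)·1 + (1/6)·6 + (1/3)·7 + (1/6)·2 = 4
Q: (1/3)·2 + (1/6)·5 + (1/3)·1 + (1/6)·4 = 5/2
R: (1/3)·4 + (1/6)·7 + (1/3)·9 + (1/6)·7 = 20/3
Highest expected payoff is 20/3, from R.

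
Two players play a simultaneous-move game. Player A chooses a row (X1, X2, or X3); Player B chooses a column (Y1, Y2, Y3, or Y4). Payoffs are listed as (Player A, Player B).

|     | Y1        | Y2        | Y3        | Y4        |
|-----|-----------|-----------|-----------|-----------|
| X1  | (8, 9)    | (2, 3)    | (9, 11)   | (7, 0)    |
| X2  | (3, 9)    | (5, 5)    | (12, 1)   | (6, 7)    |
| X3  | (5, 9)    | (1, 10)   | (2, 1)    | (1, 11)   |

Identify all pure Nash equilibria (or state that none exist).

Check mutual best responses: a cell is a NE iff neither player can gain by unilaterally deviating.
Player A's best responses — vs Y1: X1 (payoff 8); vs Y2: X2 (payoff 5); vs Y3: X2 (payoff 12); vs Y4: X1 (payoff 7).
Player B's best responses — vs X1: Y3 (payoff 11); vs X2: Y1 (payoff 9); vs X3: Y4 (payoff 11).
No cell has both players best-responding. For instance, Player A's best reply to Y3 is X2, but against X2 Player B prefers Y1 over Y3.

None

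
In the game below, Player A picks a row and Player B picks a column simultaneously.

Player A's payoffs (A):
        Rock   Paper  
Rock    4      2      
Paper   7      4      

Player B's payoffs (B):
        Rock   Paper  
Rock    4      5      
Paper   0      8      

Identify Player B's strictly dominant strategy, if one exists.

Check whether one of Player B's strategies beats all alternatives regardless of what the opponent does.
Paper strictly dominates: vs Rock: 5 > 4; vs Paper: 8 > 0.

Paper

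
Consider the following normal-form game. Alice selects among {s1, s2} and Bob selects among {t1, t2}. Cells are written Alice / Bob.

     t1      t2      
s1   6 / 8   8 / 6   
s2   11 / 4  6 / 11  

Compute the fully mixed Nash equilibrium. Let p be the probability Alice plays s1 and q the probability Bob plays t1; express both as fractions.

p = 7/9, q = 2/7

Each player's mixing probability is pinned down by making the *other* player indifferent.
Bob indifferent between t1 and t2: p·8 + (1−p)·4 = p·6 + (1−p)·11 ⟹ 4 + 4p = 11 + (-5)p ⟹ p = 7/9.
Alice indifferent between s1 and s2: q·6 + (1−q)·8 = q·11 + (1−q)·6 ⟹ 8 + (-2)q = 6 + 5q ⟹ q = 2/7.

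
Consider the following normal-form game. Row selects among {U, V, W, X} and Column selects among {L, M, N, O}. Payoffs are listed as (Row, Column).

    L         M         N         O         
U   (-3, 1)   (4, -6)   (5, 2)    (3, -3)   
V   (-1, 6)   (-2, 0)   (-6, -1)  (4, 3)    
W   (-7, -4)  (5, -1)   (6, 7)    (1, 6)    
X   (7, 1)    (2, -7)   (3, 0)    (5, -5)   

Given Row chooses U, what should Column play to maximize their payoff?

With Row fixed at U, Column's payoffs are: L → 1, M → -6, N → 2, O → -3.
The maximum is 2, achieved by N.

N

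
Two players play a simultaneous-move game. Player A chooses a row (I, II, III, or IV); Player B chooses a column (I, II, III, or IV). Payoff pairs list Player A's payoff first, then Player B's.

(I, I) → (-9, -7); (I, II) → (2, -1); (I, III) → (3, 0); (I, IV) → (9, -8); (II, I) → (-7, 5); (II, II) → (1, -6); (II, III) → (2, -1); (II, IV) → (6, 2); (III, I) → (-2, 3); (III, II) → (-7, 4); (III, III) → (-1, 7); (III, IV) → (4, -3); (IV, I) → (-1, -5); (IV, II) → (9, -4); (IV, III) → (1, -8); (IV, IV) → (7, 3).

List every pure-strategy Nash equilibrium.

Check mutual best responses: a cell is a NE iff neither player can gain by unilaterally deviating.
Player A's best responses — vs I: IV (payoff -1); vs II: IV (payoff 9); vs III: I (payoff 3); vs IV: I (payoff 9).
Player B's best responses — vs I: III (payoff 0); vs II: I (payoff 5); vs III: III (payoff 7); vs IV: IV (payoff 3).
The only mutual best response is (I, III); neither player gains by switching there.

(I, III)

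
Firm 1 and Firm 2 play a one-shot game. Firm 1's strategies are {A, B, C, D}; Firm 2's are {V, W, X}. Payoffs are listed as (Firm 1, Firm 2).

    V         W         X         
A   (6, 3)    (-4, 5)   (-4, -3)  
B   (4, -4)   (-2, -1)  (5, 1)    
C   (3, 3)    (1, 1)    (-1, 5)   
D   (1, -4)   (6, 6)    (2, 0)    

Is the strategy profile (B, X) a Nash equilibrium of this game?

Holding Firm 2 at X: Firm 1 gets 5 from B, versus -4 from A, -1 from C, 2 from D. No profitable deviation for Firm 1.
Holding Firm 1 at B: Firm 2 gets 1 from X, versus -4 from V, -1 from W. No profitable deviation for Firm 2 either.

Yes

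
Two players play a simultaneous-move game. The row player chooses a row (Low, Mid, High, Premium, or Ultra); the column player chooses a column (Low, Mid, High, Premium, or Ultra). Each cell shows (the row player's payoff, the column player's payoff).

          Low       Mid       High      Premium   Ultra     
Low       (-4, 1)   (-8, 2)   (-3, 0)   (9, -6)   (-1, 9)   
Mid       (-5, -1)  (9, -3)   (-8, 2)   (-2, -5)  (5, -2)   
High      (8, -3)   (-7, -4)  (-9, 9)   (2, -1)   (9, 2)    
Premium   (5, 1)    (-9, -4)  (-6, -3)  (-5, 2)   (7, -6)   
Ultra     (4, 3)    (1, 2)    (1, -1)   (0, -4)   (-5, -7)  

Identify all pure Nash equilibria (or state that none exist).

No pure-strategy Nash equilibrium

A profile is a Nash equilibrium when each player is best-responding to the other.
The row player's best responses — vs Low: High (payoff 8); vs Mid: Mid (payoff 9); vs High: Ultra (payoff 1); vs Premium: Low (payoff 9); vs Ultra: High (payoff 9).
The column player's best responses — vs Low: Ultra (payoff 9); vs Mid: High (payoff 2); vs High: High (payoff 9); vs Premium: Premium (payoff 2); vs Ultra: Low (payoff 3).
No cell has both players best-responding. For instance, the row player's best reply to High is Ultra, but against Ultra the column player prefers Low over High.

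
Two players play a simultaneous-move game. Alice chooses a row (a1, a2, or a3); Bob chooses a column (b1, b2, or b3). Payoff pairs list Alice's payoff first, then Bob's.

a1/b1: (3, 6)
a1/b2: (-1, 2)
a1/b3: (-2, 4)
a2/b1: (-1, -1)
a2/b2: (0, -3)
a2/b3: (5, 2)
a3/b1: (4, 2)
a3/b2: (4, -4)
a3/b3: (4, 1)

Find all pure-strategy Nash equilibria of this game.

Check mutual best responses: a cell is a NE iff neither player can gain by unilaterally deviating.
Alice's best responses — vs b1: a3 (payoff 4); vs b2: a3 (payoff 4); vs b3: a2 (payoff 5).
Bob's best responses — vs a1: b1 (payoff 6); vs a2: b3 (payoff 2); vs a3: b1 (payoff 2).
Mutual best responses occur at (a2, b3) and (a3, b1); at each, neither player gains by switching.

(a2, b3) and (a3, b1)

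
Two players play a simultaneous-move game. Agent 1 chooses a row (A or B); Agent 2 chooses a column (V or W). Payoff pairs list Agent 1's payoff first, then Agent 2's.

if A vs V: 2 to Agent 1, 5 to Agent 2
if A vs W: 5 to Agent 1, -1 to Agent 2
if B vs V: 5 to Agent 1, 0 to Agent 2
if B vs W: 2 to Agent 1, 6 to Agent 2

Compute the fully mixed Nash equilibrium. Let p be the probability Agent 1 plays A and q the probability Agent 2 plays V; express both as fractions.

In a mixed NE each player is indifferent between their pure strategies, so the opponent's mix sets the indifference.
Agent 2 indifferent between V and W: p·5 + (1−p)·0 = p·(-1) + (1−p)·6 ⟹ 0 + 5p = 6 + (-7)p ⟹ p = 1/2.
Agent 1 indifferent between A and B: q·2 + (1−q)·5 = q·5 + (1−q)·2 ⟹ 5 + (-3)q = 2 + 3q ⟹ q = 1/2.

p = 1/2, q = 1/2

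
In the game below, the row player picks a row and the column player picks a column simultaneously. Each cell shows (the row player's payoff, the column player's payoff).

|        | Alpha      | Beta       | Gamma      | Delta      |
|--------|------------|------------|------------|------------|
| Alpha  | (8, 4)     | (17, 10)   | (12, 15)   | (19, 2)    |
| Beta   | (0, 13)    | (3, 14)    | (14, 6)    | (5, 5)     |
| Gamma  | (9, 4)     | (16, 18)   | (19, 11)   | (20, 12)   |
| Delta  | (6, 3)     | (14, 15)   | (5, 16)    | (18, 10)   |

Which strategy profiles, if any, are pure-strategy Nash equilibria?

Check mutual best responses: a cell is a NE iff neither player can gain by unilaterally deviating.
The row player's best responses — vs Alpha: Gamma (payoff 9); vs Beta: Alpha (payoff 17); vs Gamma: Gamma (payoff 19); vs Delta: Gamma (payoff 20).
The column player's best responses — vs Alpha: Gamma (payoff 15); vs Beta: Beta (payoff 14); vs Gamma: Beta (payoff 18); vs Delta: Gamma (payoff 16).
No cell has both players best-responding. For instance, the row player's best reply to Alpha is Gamma, but against Gamma the column player prefers Beta over Alpha.

There is no pure-strategy Nash equilibrium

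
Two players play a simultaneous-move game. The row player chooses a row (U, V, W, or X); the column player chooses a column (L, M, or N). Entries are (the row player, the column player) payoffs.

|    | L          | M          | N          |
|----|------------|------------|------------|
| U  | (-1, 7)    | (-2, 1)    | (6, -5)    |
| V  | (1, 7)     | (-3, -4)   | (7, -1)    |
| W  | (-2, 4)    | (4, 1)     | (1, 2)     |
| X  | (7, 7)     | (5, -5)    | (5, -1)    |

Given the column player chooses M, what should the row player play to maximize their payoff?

X

With the column player fixed at M, the row player's payoffs are: U → -2, V → -3, W → 4, X → 5.
The maximum is 5, achieved by X.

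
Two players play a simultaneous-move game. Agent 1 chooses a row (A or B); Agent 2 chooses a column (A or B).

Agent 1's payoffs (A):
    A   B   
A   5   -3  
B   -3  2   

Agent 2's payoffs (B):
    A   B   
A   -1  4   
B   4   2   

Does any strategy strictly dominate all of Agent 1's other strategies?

No strictly dominant strategy

Check whether one of Agent 1's strategies beats all alternatives regardless of what the opponent does.
A is not dominant: against B, B gives 2 > -3.
B is not dominant: against A, A gives 5 > -3.
No single strategy is best against every opponent action.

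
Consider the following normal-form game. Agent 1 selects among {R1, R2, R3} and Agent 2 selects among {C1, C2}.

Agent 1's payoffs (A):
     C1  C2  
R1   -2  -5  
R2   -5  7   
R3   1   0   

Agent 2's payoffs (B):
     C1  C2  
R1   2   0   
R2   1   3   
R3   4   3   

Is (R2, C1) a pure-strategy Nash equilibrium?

Holding Agent 2 at C1: Agent 1 gets -5 from R2 but could get 1 by switching to R3. Agent 1 has a profitable deviation.

No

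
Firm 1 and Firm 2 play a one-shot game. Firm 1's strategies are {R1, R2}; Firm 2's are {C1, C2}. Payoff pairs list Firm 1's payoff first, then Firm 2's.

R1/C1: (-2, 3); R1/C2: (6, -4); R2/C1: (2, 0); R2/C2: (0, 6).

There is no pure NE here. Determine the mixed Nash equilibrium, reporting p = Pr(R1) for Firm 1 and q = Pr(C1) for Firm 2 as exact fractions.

p = 6/13, q = 3/5

Each player's mixing probability is pinned down by making the *other* player indifferent.
Firm 2 indifferent between C1 and C2: p·3 + (1−p)·0 = p·(-4) + (1−p)·6 ⟹ 0 + 3p = 6 + (-10)p ⟹ p = 6/13.
Firm 1 indifferent between R1 and R2: q·(-2) + (1−q)·6 = q·2 + (1−q)·0 ⟹ 6 + (-8)q = 0 + 2q ⟹ q = 3/5.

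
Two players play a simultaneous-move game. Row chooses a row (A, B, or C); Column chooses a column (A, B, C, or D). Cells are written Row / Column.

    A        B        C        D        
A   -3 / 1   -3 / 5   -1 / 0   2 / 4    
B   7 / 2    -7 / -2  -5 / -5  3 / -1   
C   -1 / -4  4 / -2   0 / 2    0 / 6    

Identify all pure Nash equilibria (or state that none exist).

Find each player's best response to every opponent strategy; NE are the intersections.
Row's best responses — vs A: B (payoff 7); vs B: C (payoff 4); vs C: C (payoff 0); vs D: B (payoff 3).
Column's best responses — vs A: B (payoff 5); vs B: A (payoff 2); vs C: D (payoff 6).
The only mutual best response is (B, A); neither player gains by switching there.

(B, A)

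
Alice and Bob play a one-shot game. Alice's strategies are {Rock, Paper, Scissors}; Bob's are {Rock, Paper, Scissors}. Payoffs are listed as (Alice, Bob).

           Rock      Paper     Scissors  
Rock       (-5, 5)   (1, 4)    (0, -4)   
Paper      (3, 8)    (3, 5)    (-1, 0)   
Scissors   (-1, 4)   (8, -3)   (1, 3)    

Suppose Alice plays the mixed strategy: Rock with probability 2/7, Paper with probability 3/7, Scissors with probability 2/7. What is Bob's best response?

Rock

Bob's best reply maximizes expected payoff against the mix.
Rock: (2/7)·5 + (3/7)·8 + (2/7)·4 = 6
Paper: (2/7)·4 + (3/7)·5 + (2/7)·(-3) = 17/7
Scissors: (2/7)·(-4) + (3/7)·0 + (2/7)·3 = -2/7
Highest expected payoff is 6, from Rock.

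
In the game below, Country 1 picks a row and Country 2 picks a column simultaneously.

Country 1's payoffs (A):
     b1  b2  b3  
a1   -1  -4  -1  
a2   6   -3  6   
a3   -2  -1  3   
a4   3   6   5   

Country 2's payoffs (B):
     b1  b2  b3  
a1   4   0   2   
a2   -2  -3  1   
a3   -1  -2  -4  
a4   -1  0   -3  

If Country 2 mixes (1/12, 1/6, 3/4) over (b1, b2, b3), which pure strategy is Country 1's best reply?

a4

Country 1's best reply maximizes expected payoff against the mix.
a1: (1/12)·(-1) + (1/6)·(-4) + (3/4)·(-1) = -3/2
a2: (1/12)·6 + (1/6)·(-3) + (3/4)·6 = 9/2
a3: (1/12)·(-2) + (1/6)·(-1) + (3/4)·3 = 23/12
a4: (1/12)·3 + (1/6)·6 + (3/4)·5 = 5
Highest expected payoff is 5, from a4.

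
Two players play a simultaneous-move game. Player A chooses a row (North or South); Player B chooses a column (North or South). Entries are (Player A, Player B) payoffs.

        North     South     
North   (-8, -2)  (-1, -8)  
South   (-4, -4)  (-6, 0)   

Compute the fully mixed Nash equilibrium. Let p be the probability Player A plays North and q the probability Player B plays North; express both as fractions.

In a mixed NE each player is indifferent between their pure strategies, so the opponent's mix sets the indifference.
Player B indifferent between North and South: p·(-2) + (1−p)·(-4) = p·(-8) + (1−p)·0 ⟹ (-4) + 2p = 0 + (-8)p ⟹ p = 2/5.
Player A indifferent between North and South: q·(-8) + (1−q)·(-1) = q·(-4) + (1−q)·(-6) ⟹ (-1) + (-7)q = (-6) + 2q ⟹ q = 5/9.

p = 2/5, q = 5/9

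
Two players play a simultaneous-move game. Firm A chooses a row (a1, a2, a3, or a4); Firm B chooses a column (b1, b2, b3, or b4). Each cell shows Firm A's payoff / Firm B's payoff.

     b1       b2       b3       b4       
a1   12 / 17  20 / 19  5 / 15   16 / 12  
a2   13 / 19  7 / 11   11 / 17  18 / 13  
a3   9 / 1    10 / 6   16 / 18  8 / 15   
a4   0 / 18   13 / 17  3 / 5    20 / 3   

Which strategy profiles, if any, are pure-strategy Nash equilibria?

(a1, b2), (a2, b1), and (a3, b3)

A profile is a Nash equilibrium when each player is best-responding to the other.
Firm A's best responses — vs b1: a2 (payoff 13); vs b2: a1 (payoff 20); vs b3: a3 (payoff 16); vs b4: a4 (payoff 20).
Firm B's best responses — vs a1: b2 (payoff 19); vs a2: b1 (payoff 19); vs a3: b3 (payoff 18); vs a4: b1 (payoff 18).
Mutual best responses occur at (a1, b2), (a2, b1), and (a3, b3); at each, neither player gains by switching.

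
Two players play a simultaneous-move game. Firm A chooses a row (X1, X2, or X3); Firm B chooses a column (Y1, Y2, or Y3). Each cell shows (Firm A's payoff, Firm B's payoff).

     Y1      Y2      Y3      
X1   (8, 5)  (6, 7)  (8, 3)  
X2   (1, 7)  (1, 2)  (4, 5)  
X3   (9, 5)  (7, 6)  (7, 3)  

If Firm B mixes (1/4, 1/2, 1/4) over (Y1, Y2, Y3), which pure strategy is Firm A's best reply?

X3

Firm A's best reply maximizes expected payoff against the mix.
X1: (1/4)·8 + (1/2)·6 + (1/4)·8 = 7
X2: (1/4)·1 + (1/2)·1 + (1/4)·4 = 7/4
X3: (1/4)·9 + (1/2)·7 + (1/4)·7 = 15/2
Highest expected payoff is 15/2, from X3.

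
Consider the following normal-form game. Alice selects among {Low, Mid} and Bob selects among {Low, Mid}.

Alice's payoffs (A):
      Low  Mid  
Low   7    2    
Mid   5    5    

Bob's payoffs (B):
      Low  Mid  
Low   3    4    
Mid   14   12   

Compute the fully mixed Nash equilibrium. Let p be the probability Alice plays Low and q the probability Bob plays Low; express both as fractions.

p = 2/3, q = 3/5

Each player's mixing probability is pinned down by making the *other* player indifferent.
Bob indifferent between Low and Mid: p·3 + (1−p)·14 = p·4 + (1−p)·12 ⟹ 14 + (-11)p = 12 + (-8)p ⟹ p = 2/3.
Alice indifferent between Low and Mid: q·7 + (1−q)·2 = q·5 + (1−q)·5 ⟹ 2 + 5q = 5 + 0q ⟹ q = 3/5.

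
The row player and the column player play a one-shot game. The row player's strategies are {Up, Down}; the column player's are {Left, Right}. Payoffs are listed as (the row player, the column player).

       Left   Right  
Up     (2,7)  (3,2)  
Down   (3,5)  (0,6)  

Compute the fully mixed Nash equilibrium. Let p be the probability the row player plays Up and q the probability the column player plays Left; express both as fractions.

p = 1/6, q = 3/4

Each player's mixing probability is pinned down by making the *other* player indifferent.
The column player indifferent between Left and Right: p·7 + (1−p)·5 = p·2 + (1−p)·6 ⟹ 5 + 2p = 6 + (-4)p ⟹ p = 1/6.
The row player indifferent between Up and Down: q·2 + (1−q)·3 = q·3 + (1−q)·0 ⟹ 3 + (-1)q = 0 + 3q ⟹ q = 3/4.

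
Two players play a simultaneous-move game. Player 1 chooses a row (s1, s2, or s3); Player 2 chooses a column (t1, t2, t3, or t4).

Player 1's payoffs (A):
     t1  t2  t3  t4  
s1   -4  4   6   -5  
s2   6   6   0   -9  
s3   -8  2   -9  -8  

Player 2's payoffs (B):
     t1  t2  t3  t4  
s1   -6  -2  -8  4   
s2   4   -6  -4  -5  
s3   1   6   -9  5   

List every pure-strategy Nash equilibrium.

(s1, t4) and (s2, t1)

Find each player's best response to every opponent strategy; NE are the intersections.
Player 1's best responses — vs t1: s2 (payoff 6); vs t2: s2 (payoff 6); vs t3: s1 (payoff 6); vs t4: s1 (payoff -5).
Player 2's best responses — vs s1: t4 (payoff 4); vs s2: t1 (payoff 4); vs s3: t2 (payoff 6).
Mutual best responses occur at (s1, t4) and (s2, t1); at each, neither player gains by switching.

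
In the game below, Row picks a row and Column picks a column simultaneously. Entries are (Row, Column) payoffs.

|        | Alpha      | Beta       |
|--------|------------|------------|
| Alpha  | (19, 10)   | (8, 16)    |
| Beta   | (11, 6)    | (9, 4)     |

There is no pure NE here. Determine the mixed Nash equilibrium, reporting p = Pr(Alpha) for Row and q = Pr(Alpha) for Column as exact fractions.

In a mixed NE each player is indifferent between their pure strategies, so the opponent's mix sets the indifference.
Column indifferent between Alpha and Beta: p·10 + (1−p)·6 = p·16 + (1−p)·4 ⟹ 6 + 4p = 4 + 12p ⟹ p = 1/4.
Row indifferent between Alpha and Beta: q·19 + (1−q)·8 = q·11 + (1−q)·9 ⟹ 8 + 11q = 9 + 2q ⟹ q = 1/9.

p = 1/4, q = 1/9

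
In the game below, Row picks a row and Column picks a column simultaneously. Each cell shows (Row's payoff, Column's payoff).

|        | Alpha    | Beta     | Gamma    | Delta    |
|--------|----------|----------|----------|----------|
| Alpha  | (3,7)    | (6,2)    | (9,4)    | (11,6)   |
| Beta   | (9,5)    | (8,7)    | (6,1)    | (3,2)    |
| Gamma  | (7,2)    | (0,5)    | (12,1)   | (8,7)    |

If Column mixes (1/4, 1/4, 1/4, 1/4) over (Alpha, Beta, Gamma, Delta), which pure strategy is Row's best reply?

Alpha

Compute Row's expected payoff from each pure strategy against the given mix.
Alpha: (1/4)·3 + (1/4)·6 + (1/4)·9 + (1/4)·11 = 29/4
Beta: (1/4)·9 + (1/4)·8 + (1/4)·6 + (1/4)·3 = 13/2
Gamma: (1/4)·7 + (1/4)·0 + (1/4)·12 + (1/4)·8 = 27/4
Highest expected payoff is 29/4, from Alpha.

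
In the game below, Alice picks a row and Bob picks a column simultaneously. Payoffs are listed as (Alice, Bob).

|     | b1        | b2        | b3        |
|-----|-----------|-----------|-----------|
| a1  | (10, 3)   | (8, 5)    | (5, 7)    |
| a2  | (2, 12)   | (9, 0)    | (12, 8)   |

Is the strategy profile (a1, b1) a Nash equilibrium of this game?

No

Holding Bob at b1: Alice gets 10 from a1, versus 2 from a2. No profitable deviation for Alice.
Holding Alice at a1: Bob gets 3 from b1 but could get 7 by switching to b3. Bob has a profitable deviation.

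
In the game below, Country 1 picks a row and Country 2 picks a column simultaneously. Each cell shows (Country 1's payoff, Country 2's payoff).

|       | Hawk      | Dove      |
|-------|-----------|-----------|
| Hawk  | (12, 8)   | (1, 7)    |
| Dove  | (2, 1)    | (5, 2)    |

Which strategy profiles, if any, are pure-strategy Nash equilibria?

Check mutual best responses: a cell is a NE iff neither player can gain by unilaterally deviating.
Country 1's best responses — vs Hawk: Hawk (payoff 12); vs Dove: Dove (payoff 5).
Country 2's best responses — vs Hawk: Hawk (payoff 8); vs Dove: Dove (payoff 2).
Mutual best responses occur at (Hawk, Hawk) and (Dove, Dove); at each, neither player gains by switching.

(Hawk, Hawk) and (Dove, Dove)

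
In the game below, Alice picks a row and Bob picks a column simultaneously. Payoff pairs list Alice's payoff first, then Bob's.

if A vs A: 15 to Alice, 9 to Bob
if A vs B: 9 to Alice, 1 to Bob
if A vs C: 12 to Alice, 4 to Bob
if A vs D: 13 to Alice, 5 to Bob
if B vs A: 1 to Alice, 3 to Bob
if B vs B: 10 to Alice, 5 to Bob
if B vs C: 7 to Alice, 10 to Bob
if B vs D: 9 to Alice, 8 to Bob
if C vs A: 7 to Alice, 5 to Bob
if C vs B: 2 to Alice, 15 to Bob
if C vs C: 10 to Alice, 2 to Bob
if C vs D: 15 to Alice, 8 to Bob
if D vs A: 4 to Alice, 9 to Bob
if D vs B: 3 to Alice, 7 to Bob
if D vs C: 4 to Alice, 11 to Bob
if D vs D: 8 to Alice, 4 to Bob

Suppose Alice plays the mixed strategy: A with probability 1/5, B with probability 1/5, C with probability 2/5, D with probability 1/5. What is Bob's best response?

B

Compute Bob's expected payoff from each pure strategy against the given mix.
A: (1/5)·9 + (1/5)·3 + (2/5)·5 + (1/5)·9 = 31/5
B: (1/5)·1 + (1/5)·5 + (2/5)·15 + (1/5)·7 = 43/5
C: (1/5)·4 + (1/5)·10 + (2/5)·2 + (1/5)·11 = 29/5
D: (1/5)·5 + (1/5)·8 + (2/5)·8 + (1/5)·4 = 33/5
Highest expected payoff is 43/5, from B.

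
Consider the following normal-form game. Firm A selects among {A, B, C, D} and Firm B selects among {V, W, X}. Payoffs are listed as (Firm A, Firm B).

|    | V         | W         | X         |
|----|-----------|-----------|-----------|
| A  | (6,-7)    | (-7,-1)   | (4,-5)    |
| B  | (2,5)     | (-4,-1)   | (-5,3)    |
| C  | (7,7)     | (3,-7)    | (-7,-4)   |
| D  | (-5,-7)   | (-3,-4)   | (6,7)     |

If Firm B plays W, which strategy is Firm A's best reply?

C

With Firm B fixed at W, Firm A's payoffs are: A → -7, B → -4, C → 3, D → -3.
The maximum is 3, achieved by C.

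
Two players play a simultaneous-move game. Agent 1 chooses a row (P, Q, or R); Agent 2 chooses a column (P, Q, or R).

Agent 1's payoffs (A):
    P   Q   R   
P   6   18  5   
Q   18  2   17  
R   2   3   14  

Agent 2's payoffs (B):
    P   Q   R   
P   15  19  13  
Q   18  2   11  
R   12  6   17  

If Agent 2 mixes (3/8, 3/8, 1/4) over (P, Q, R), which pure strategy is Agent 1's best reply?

Q

Compute Agent 1's expected payoff from each pure strategy against the given mix.
P: (3/8)·6 + (3/8)·18 + (1/4)·5 = 41/4
Q: (3/8)·18 + (3/8)·2 + (1/4)·17 = 47/4
R: (3/8)·2 + (3/8)·3 + (1/4)·14 = 43/8
Highest expected payoff is 47/4, from Q.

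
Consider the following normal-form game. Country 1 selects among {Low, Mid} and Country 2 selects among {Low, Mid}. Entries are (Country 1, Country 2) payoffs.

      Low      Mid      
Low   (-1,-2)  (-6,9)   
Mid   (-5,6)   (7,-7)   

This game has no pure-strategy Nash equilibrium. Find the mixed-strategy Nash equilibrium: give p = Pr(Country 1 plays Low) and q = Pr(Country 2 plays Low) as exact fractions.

Each player's mixing probability is pinned down by making the *other* player indifferent.
Country 2 indifferent between Low and Mid: p·(-2) + (1−p)·6 = p·9 + (1−p)·(-7) ⟹ 6 + (-8)p = (-7) + 16p ⟹ p = 13/24.
Country 1 indifferent between Low and Mid: q·(-1) + (1−q)·(-6) = q·(-5) + (1−q)·7 ⟹ (-6) + 5q = 7 + (-12)q ⟹ q = 13/17.

p = 13/24, q = 13/17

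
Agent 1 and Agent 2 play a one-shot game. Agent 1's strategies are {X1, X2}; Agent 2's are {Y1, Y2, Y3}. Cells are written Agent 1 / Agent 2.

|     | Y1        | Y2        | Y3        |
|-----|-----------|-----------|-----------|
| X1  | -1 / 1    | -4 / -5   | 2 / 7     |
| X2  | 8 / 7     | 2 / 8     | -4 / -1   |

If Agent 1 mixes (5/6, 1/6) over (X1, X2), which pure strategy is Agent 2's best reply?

Y3

Agent 2's best reply maximizes expected payoff against the mix.
Y1: (5/6)·1 + (1/6)·7 = 2
Y2: (5/6)·(-5) + (1/6)·8 = -17/6
Y3: (5/6)·7 + (1/6)·(-1) = 17/3
Highest expected payoff is 17/3, from Y3.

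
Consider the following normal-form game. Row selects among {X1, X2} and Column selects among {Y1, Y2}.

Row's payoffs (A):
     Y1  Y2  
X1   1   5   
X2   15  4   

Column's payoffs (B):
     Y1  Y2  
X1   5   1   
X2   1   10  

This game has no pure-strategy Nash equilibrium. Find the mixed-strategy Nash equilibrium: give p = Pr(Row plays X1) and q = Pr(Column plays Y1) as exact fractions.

In a mixed NE each player is indifferent between their pure strategies, so the opponent's mix sets the indifference.
Column indifferent between Y1 and Y2: p·5 + (1−p)·1 = p·1 + (1−p)·10 ⟹ 1 + 4p = 10 + (-9)p ⟹ p = 9/13.
Row indifferent between X1 and X2: q·1 + (1−q)·5 = q·15 + (1−q)·4 ⟹ 5 + (-4)q = 4 + 11q ⟹ q = 1/15.

p = 9/13, q = 1/15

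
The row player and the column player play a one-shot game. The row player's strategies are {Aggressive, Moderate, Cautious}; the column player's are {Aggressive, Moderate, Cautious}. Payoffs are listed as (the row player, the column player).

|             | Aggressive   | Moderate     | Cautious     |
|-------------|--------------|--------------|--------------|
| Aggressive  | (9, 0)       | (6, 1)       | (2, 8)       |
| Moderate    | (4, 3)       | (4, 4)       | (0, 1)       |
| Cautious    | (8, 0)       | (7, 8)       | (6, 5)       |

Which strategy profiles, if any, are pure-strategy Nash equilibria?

Check mutual best responses: a cell is a NE iff neither player can gain by unilaterally deviating.
The row player's best responses — vs Aggressive: Aggressive (payoff 9); vs Moderate: Cautious (payoff 7); vs Cautious: Cautious (payoff 6).
The column player's best responses — vs Aggressive: Cautious (payoff 8); vs Moderate: Moderate (payoff 4); vs Cautious: Moderate (payoff 8).
The only mutual best response is (Cautious, Moderate); neither player gains by switching there.

(Cautious, Moderate)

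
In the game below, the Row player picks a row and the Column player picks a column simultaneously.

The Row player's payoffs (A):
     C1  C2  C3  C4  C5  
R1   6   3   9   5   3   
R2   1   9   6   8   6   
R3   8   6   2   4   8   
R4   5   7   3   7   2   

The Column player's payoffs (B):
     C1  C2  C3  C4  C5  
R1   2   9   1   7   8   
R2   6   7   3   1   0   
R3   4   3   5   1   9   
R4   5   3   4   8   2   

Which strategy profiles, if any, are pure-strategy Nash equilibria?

(R2, C2) and (R3, C5)

Check mutual best responses: a cell is a NE iff neither player can gain by unilaterally deviating.
The Row player's best responses — vs C1: R3 (payoff 8); vs C2: R2 (payoff 9); vs C3: R1 (payoff 9); vs C4: R2 (payoff 8); vs C5: R3 (payoff 8).
The Column player's best responses — vs R1: C2 (payoff 9); vs R2: C2 (payoff 7); vs R3: C5 (payoff 9); vs R4: C4 (payoff 8).
Mutual best responses occur at (R2, C2) and (R3, C5); at each, neither player gains by switching.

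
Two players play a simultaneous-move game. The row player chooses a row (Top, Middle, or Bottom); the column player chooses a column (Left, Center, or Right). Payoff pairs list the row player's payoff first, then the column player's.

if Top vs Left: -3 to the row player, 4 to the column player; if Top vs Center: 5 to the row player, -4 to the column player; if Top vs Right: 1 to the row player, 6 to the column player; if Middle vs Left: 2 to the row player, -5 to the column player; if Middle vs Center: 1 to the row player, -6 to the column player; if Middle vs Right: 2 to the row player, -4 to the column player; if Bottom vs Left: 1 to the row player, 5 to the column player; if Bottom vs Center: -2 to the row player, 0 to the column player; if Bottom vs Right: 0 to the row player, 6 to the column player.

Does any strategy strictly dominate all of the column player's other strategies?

Right

A strategy is strictly dominant if it gives the column player a strictly higher payoff than every other strategy, against every choice by the opponent.
Right strictly dominates: vs Top: 6 > each of {4, -4}; vs Middle: -4 > each of {-5, -6}; vs Bottom: 6 > each of {5, 0}.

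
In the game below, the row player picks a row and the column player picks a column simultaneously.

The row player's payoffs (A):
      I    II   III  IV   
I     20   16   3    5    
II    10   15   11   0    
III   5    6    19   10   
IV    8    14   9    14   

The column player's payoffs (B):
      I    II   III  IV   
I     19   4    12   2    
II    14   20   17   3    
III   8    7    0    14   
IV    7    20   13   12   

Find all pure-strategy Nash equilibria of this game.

(I, I)

Check mutual best responses: a cell is a NE iff neither player can gain by unilaterally deviating.
The row player's best responses — vs I: I (payoff 20); vs II: I (payoff 16); vs III: III (payoff 19); vs IV: IV (payoff 14).
The column player's best responses — vs I: I (payoff 19); vs II: II (payoff 20); vs III: IV (payoff 14); vs IV: II (payoff 20).
The only mutual best response is (I, I); neither player gains by switching there.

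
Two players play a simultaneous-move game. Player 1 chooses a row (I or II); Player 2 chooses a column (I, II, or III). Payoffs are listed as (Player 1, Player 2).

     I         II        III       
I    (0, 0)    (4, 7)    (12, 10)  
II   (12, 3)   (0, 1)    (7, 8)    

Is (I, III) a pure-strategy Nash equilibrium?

Yes

Holding Player 2 at III: Player 1 gets 12 from I, versus 7 from II. No profitable deviation for Player 1.
Holding Player 1 at I: Player 2 gets 10 from III, versus 0 from I, 7 from II. No profitable deviation for Player 2 either.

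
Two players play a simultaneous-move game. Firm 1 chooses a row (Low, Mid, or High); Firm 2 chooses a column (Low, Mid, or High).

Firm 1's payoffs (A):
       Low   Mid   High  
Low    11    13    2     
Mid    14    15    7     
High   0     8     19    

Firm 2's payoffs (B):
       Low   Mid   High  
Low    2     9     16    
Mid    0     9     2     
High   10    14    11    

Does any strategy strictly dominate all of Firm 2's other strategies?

No strictly dominant strategy

A strategy is strictly dominant if it gives Firm 2 a strictly higher payoff than every other strategy, against every choice by the opponent.
Low is not dominant: against Low, Mid gives 9 > 2.
Mid is not dominant: against Low, High gives 16 > 9.
High is not dominant: against Mid, Mid gives 9 > 2.
No single strategy is best against every opponent action.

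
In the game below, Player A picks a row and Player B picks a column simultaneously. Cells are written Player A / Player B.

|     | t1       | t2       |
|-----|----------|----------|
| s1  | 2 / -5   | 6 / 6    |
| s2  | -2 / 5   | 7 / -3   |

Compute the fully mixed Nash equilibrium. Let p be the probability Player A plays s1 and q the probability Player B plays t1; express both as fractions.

In a mixed NE each player is indifferent between their pure strategies, so the opponent's mix sets the indifference.
Player B indifferent between t1 and t2: p·(-5) + (1−p)·5 = p·6 + (1−p)·(-3) ⟹ 5 + (-10)p = (-3) + 9p ⟹ p = 8/19.
Player A indifferent between s1 and s2: q·2 + (1−q)·6 = q·(-2) + (1−q)·7 ⟹ 6 + (-4)q = 7 + (-9)q ⟹ q = 1/5.

p = 8/19, q = 1/5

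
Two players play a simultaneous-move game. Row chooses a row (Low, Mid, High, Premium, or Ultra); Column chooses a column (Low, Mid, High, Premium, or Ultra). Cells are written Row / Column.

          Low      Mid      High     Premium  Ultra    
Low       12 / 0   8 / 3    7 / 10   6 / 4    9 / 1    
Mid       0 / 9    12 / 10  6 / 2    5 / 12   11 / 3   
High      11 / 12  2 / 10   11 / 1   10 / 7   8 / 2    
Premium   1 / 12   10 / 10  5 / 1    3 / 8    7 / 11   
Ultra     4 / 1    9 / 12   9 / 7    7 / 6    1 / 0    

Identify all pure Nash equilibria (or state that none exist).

Find each player's best response to every opponent strategy; NE are the intersections.
Row's best responses — vs Low: Low (payoff 12); vs Mid: Mid (payoff 12); vs High: High (payoff 11); vs Premium: High (payoff 10); vs Ultra: Mid (payoff 11).
Column's best responses — vs Low: High (payoff 10); vs Mid: Premium (payoff 12); vs High: Low (payoff 12); vs Premium: Low (payoff 12); vs Ultra: Mid (payoff 12).
No cell has both players best-responding. For instance, Row's best reply to High is High, but against High Column prefers Low over High.

None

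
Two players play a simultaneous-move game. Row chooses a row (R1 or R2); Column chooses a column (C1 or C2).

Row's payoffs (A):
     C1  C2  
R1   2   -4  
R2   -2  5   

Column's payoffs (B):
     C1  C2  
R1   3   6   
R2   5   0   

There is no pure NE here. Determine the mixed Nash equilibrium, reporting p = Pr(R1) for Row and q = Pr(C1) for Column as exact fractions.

p = 5/8, q = 9/13

In a mixed NE each player is indifferent between their pure strategies, so the opponent's mix sets the indifference.
Column indifferent between C1 and C2: p·3 + (1−p)·5 = p·6 + (1−p)·0 ⟹ 5 + (-2)p = 0 + 6p ⟹ p = 5/8.
Row indifferent between R1 and R2: q·2 + (1−q)·(-4) = q·(-2) + (1−q)·5 ⟹ (-4) + 6q = 5 + (-7)q ⟹ q = 9/13.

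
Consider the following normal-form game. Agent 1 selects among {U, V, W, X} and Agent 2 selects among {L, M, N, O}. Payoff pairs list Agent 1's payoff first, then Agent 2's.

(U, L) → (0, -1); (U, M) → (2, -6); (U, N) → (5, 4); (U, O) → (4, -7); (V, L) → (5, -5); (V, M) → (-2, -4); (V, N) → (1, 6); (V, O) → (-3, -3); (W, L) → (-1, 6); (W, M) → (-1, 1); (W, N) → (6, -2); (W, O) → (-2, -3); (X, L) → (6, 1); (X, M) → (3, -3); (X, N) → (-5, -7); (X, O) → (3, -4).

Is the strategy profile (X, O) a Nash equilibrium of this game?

No

Holding Agent 2 at O: Agent 1 gets 3 from X but could get 4 by switching to U. Agent 1 has a profitable deviation.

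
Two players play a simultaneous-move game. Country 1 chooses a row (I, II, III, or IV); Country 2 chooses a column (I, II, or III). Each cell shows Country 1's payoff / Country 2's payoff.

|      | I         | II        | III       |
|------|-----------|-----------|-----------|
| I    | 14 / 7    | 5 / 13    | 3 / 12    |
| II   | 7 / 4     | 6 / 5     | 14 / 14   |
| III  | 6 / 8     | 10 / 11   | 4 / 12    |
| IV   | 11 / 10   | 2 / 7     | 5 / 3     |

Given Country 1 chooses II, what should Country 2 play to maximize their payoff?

III

With Country 1 fixed at II, Country 2's payoffs are: I → 4, II → 5, III → 14.
The maximum is 14, achieved by III.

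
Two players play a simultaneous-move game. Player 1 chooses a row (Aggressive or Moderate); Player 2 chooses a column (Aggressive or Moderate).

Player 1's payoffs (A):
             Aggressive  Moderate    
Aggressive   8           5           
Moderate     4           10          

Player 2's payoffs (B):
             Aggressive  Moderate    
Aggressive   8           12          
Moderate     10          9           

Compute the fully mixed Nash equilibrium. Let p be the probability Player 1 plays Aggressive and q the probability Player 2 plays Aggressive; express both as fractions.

p = 1/5, q = 5/9

Each player's mixing probability is pinned down by making the *other* player indifferent.
Player 2 indifferent between Aggressive and Moderate: p·8 + (1−p)·10 = p·12 + (1−p)·9 ⟹ 10 + (-2)p = 9 + 3p ⟹ p = 1/5.
Player 1 indifferent between Aggressive and Moderate: q·8 + (1−q)·5 = q·4 + (1−q)·10 ⟹ 5 + 3q = 10 + (-6)q ⟹ q = 5/9.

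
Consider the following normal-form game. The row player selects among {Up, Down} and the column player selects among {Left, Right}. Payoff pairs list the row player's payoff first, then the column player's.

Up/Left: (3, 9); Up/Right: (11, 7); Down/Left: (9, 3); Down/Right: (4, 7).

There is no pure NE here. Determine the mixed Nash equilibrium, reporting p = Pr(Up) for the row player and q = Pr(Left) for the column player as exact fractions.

In a mixed NE each player is indifferent between their pure strategies, so the opponent's mix sets the indifference.
The column player indifferent between Left and Right: p·9 + (1−p)·3 = p·7 + (1−p)·7 ⟹ 3 + 6p = 7 + 0p ⟹ p = 2/3.
The row player indifferent between Up and Down: q·3 + (1−q)·11 = q·9 + (1−q)·4 ⟹ 11 + (-8)q = 4 + 5q ⟹ q = 7/13.

p = 2/3, q = 7/13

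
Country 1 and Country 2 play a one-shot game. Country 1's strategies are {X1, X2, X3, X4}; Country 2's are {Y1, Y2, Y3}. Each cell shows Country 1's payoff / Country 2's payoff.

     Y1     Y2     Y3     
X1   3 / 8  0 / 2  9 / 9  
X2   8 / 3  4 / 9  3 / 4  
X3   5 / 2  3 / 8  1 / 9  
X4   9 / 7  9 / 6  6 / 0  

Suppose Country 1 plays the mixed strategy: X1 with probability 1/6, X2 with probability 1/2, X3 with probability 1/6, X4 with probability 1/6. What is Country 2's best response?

Country 2's best reply maximizes expected payoff against the mix.
Y1: (1/6)·8 + (1/2)·3 + (1/6)·2 + (1/6)·7 = 13/3
Y2: (1/6)·2 + (1/2)·9 + (1/6)·8 + (1/6)·6 = 43/6
Y3: (1/6)·9 + (1/2)·4 + (1/6)·9 + (1/6)·0 = 5
Highest expected payoff is 43/6, from Y2.

Y2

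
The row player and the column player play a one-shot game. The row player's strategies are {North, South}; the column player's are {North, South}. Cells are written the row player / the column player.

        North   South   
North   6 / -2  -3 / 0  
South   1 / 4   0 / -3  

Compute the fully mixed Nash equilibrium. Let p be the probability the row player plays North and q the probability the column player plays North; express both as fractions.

p = 7/9, q = 3/8

Each player's mixing probability is pinned down by making the *other* player indifferent.
The column player indifferent between North and South: p·(-2) + (1−p)·4 = p·0 + (1−p)·(-3) ⟹ 4 + (-6)p = (-3) + 3p ⟹ p = 7/9.
The row player indifferent between North and South: q·6 + (1−q)·(-3) = q·1 + (1−q)·0 ⟹ (-3) + 9q = 0 + 1q ⟹ q = 3/8.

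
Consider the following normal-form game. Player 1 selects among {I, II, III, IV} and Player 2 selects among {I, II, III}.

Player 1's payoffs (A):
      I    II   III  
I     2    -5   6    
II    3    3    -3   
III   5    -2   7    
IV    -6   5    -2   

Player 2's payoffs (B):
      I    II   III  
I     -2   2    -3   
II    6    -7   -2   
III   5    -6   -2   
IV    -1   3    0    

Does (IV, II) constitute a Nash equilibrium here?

Holding Player 2 at II: Player 1 gets 5 from IV, versus -5 from I, 3 from II, -2 from III. No profitable deviation for Player 1.
Holding Player 1 at IV: Player 2 gets 3 from II, versus -1 from I, 0 from III. No profitable deviation for Player 2 either.

Yes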